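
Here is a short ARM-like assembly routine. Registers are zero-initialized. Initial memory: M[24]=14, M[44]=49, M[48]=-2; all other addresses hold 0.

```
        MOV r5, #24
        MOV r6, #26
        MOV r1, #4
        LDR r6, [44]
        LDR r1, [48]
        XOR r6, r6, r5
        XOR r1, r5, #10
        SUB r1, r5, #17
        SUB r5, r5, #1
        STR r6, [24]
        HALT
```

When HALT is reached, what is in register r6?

41

after MOV r5, #24: r5=24
after MOV r6, #26: r6=26
after MOV r1, #4: r1=4
after LDR r6, [44]: r6=M[44]=49
after LDR r1, [48]: r1=M[48]=-2
after XOR r6, r6, r5: r6=49^24=41
after XOR r1, r5, #10: r1=24^10=18
after SUB r1, r5, #17: r1=24-17=7
after SUB r5, r5, #1: r5=24-1=23
STR r6, [24] → M[24]=41
halt.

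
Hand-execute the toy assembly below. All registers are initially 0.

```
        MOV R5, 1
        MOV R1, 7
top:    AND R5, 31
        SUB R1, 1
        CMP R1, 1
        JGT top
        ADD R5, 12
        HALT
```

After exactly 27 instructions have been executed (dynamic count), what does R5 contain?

13

R5=1
R1=7
R5=1&31=1
R1=7-1=6
CMP R1, 1  (cmp 6,1)
JGT top: taken
R5=1&31=1
R1=6-1=5
CMP R1, 1  (cmp 5,1)
JGT top: taken
R5=1&31=1
R1=5-1=4
CMP R1, 1  (cmp 4,1)
JGT top: taken
R5=1&31=1
R1=4-1=3
CMP R1, 1  (cmp 3,1)
JGT top: taken
R5=1&31=1
R1=3-1=2
CMP R1, 1  (cmp 2,1)
JGT top: taken
R5=1&31=1
R1=2-1=1
CMP R1, 1  (cmp 1,1)
JGT top: not taken
R5=1+12=13
After step 27: R5 = 13.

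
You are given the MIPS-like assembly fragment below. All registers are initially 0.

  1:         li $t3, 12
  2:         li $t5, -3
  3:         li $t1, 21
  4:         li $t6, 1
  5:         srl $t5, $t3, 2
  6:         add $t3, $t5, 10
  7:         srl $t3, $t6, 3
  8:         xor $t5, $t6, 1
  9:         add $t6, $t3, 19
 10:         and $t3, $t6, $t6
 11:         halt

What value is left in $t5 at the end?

$t3=12
$t5=-3
$t1=21
$t6=1
$t5=12>>2=3
$t3=3+10=13
$t3=1>>3=0
$t5=1^1=0
$t6=0+19=19
$t3=19&19=19
halt.

0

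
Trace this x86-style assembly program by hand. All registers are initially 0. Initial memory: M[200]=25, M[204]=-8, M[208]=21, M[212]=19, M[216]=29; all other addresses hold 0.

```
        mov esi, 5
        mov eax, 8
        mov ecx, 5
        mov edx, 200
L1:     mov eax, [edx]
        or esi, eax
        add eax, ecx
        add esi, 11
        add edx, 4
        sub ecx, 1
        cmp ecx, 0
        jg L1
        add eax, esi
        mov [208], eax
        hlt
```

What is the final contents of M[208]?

mov esi, 5 → esi=5
mov eax, 8 → eax=8
mov ecx, 5 → ecx=5
mov edx, 200 → edx=200
mov eax, [edx] → eax=M[200]=25
or esi, eax → esi=5|25=29
add eax, ecx → eax=25+5=30
add esi, 11 → esi=29+11=40
add edx, 4 → edx=200+4=204
sub ecx, 1 → ecx=5-1=4
cmp ecx, 0  (cmp 4,0)
jg L1: taken
mov eax, [edx] → eax=M[204]=-8
or esi, eax → esi=40|(-8)=-8
add eax, ecx → eax=(-8)+4=-4
add esi, 11 → esi=(-8)+11=3
add edx, 4 → edx=204+4=208
sub ecx, 1 → ecx=4-1=3
cmp ecx, 0  (cmp 3,0)
jg L1: taken
mov eax, [edx] → eax=M[208]=21
or esi, eax → esi=3|21=23
add eax, ecx → eax=21+3=24
add esi, 11 → esi=23+11=34
add edx, 4 → edx=208+4=212
sub ecx, 1 → ecx=3-1=2
cmp ecx, 0  (cmp 2,0)
jg L1: taken
mov eax, [edx] → eax=M[212]=19
or esi, eax → esi=34|19=51
add eax, ecx → eax=19+2=21
add esi, 11 → esi=51+11=62
add edx, 4 → edx=212+4=216
sub ecx, 1 → ecx=2-1=1
cmp ecx, 0  (cmp 1,0)
jg L1: taken
mov eax, [edx] → eax=M[216]=29
or esi, eax → esi=62|29=63
add eax, ecx → eax=29+1=30
add esi, 11 → esi=63+11=74
add edx, 4 → edx=216+4=220
sub ecx, 1 → ecx=1-1=0
cmp ecx, 0  (cmp 0,0)
jg L1: not taken
add eax, esi → eax=30+74=104
mov [208], eax → M[208]=104
halt.

104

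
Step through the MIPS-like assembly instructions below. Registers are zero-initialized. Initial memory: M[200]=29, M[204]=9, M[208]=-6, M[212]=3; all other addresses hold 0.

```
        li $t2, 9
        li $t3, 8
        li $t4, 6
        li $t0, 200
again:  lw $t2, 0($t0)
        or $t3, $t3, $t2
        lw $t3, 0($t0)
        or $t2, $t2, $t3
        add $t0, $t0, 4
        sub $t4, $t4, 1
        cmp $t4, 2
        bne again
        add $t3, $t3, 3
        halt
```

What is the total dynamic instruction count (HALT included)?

$t2=9
$t3=8
$t4=6
$t0=200
$t2=M[200]=29
$t3=8|29=29
$t3=M[200]=29
$t2=29|29=29
$t0=200+4=204
$t4=6-1=5
cmp $t4, 2  (cmp 5,2)
bne again: taken
$t2=M[204]=9
$t3=29|9=29
$t3=M[204]=9
$t2=9|9=9
$t0=204+4=208
$t4=5-1=4
cmp $t4, 2  (cmp 4,2)
bne again: taken
$t2=M[208]=-6
$t3=9|(-6)=-5
$t3=M[208]=-6
$t2=(-6)|(-6)=-6
$t0=208+4=212
$t4=4-1=3
cmp $t4, 2  (cmp 3,2)
bne again: taken
$t2=M[212]=3
$t3=(-6)|3=-5
$t3=M[212]=3
$t2=3|3=3
$t0=212+4=216
$t4=3-1=2
cmp $t4, 2  (cmp 2,2)
bne again: not taken
$t3=3+3=6
halt.
Total executed instructions: 38.

38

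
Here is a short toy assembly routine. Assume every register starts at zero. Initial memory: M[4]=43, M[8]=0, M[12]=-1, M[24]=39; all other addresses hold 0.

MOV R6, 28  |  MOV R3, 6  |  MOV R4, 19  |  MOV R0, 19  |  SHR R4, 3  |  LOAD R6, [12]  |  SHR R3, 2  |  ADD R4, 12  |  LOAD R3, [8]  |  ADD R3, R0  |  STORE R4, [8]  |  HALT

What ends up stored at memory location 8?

after MOV R6, 28: R6=28
after MOV R3, 6: R3=6
after MOV R4, 19: R4=19
after MOV R0, 19: R0=19
after SHR R4, 3: R4=19>>3=2
after LOAD R6, [12]: R6=M[12]=-1
after SHR R3, 2: R3=6>>2=1
after ADD R4, 12: R4=2+12=14
after LOAD R3, [8]: R3=M[8]=0
after ADD R3, R0: R3=0+19=19
STORE R4, [8] → M[8]=14
halt.

14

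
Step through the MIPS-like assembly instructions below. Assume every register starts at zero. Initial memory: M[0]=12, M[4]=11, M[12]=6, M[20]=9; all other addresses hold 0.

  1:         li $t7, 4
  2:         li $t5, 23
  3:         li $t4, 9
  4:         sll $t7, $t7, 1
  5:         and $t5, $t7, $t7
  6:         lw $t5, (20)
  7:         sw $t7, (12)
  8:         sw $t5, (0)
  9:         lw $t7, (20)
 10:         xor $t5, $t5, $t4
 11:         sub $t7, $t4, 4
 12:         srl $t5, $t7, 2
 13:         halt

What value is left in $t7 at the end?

5

li $t7, 4 → $t7=4
li $t5, 23 → $t5=23
li $t4, 9 → $t4=9
sll $t7, $t7, 1 → $t7=4<<1=8
and $t5, $t7, $t7 → $t5=8&8=8
lw $t5, (20) → $t5=M[20]=9
sw $t7, (12) → M[12]=8
sw $t5, (0) → M[0]=9
lw $t7, (20) → $t7=M[20]=9
xor $t5, $t5, $t4 → $t5=9^9=0
sub $t7, $t4, 4 → $t7=9-4=5
srl $t5, $t7, 2 → $t5=5>>2=1
halt.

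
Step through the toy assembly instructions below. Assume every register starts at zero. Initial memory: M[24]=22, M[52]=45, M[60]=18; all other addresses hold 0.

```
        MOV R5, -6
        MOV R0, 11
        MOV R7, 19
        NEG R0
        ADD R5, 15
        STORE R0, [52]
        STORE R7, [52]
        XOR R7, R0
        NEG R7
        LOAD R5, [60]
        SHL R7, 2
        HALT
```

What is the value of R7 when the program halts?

104

MOV R5, -6 → R5=-6
MOV R0, 11 → R0=11
MOV R7, 19 → R7=19
NEG R0 → R0=-(11)=-11
ADD R5, 15 → R5=(-6)+15=9
STORE R0, [52] → M[52]=-11
STORE R7, [52] → M[52]=19
XOR R7, R0 → R7=19^(-11)=-26
NEG R7 → R7=-(-26)=26
LOAD R5, [60] → R5=M[60]=18
SHL R7, 2 → R7=26<<2=104
halt.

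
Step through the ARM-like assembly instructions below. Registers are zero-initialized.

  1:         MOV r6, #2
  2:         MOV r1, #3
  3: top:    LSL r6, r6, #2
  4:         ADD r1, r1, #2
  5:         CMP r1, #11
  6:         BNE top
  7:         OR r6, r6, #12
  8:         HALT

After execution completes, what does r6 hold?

r6=2
r1=3
r6=2<<2=8
r1=3+2=5
CMP r1, #11  (cmp 5,11)
BNE top: taken
r6=8<<2=32
r1=5+2=7
CMP r1, #11  (cmp 7,11)
BNE top: taken
r6=32<<2=128
r1=7+2=9
CMP r1, #11  (cmp 9,11)
BNE top: taken
r6=128<<2=512
r1=9+2=11
CMP r1, #11  (cmp 11,11)
BNE top: not taken
r6=512|12=524
halt.

524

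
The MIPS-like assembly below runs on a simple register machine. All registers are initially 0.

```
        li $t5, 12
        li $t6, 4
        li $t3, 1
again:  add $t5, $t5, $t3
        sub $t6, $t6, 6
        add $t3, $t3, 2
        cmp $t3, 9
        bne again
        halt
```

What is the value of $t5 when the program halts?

$t5=12
$t6=4
$t3=1
$t5=12+1=13
$t6=4-6=-2
$t3=1+2=3
cmp $t3, 9  (cmp 3,9)
bne again: taken
$t5=13+3=16
$t6=(-2)-6=-8
$t3=3+2=5
cmp $t3, 9  (cmp 5,9)
bne again: taken
$t5=16+5=21
$t6=(-8)-6=-14
$t3=5+2=7
cmp $t3, 9  (cmp 7,9)
bne again: taken
$t5=21+7=28
$t6=(-14)-6=-20
$t3=7+2=9
cmp $t3, 9  (cmp 9,9)
bne again: not taken
halt.

28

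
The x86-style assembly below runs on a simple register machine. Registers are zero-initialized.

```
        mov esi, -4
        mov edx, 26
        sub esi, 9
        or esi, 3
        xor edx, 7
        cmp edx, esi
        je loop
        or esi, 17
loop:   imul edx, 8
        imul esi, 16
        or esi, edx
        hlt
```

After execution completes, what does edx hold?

232

after mov esi, -4: esi=-4
after mov edx, 26: edx=26
after sub esi, 9: esi=(-4)-9=-13
after or esi, 3: esi=(-13)|3=-13
after xor edx, 7: edx=26^7=29
cmp edx, esi  (cmp 29,-13)
je loop: not taken
after or esi, 17: esi=(-13)|17=-13
after imul edx, 8: edx=29*8=232
after imul esi, 16: esi=(-13)*16=-208
after or esi, edx: esi=(-208)|232=-8
halt.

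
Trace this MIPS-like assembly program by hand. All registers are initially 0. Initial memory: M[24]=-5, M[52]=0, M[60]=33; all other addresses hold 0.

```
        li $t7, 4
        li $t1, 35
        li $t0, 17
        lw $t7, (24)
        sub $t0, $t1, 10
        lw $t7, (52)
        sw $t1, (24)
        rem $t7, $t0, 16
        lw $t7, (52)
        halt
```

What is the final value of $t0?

$t7=4
$t1=35
$t0=17
$t7=M[24]=-5
$t0=35-10=25
$t7=M[52]=0
sw $t1, (24) → M[24]=35
$t7=25%16=9
$t7=M[52]=0
halt.

25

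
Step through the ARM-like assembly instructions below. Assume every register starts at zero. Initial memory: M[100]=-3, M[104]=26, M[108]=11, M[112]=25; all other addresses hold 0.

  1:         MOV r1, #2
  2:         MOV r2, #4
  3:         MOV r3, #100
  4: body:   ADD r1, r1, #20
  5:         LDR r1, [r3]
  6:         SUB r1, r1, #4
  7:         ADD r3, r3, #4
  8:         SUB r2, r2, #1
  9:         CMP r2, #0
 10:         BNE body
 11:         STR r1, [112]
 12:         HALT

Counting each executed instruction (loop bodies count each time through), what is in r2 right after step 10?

r1=2
r2=4
r3=100
r1=2+20=22
r1=M[100]=-3
r1=(-3)-4=-7
r3=100+4=104
r2=4-1=3
CMP r2, #0  (cmp 3,0)
BNE body: taken
After step 10: r2 = 3.

3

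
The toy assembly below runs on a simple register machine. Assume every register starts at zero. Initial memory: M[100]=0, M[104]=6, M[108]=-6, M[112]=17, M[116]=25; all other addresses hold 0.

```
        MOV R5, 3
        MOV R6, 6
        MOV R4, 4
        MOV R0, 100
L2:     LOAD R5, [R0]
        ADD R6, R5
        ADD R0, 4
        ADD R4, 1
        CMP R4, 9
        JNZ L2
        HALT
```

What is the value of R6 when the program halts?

after MOV R5, 3: R5=3
after MOV R6, 6: R6=6
after MOV R4, 4: R4=4
after MOV R0, 100: R0=100
after LOAD R5, [R0]: R5=M[100]=0
after ADD R6, R5: R6=6+0=6
after ADD R0, 4: R0=100+4=104
after ADD R4, 1: R4=4+1=5
CMP R4, 9  (cmp 5,9)
JNZ L2: taken
after LOAD R5, [R0]: R5=M[104]=6
after ADD R6, R5: R6=6+6=12
after ADD R0, 4: R0=104+4=108
after ADD R4, 1: R4=5+1=6
CMP R4, 9  (cmp 6,9)
JNZ L2: taken
after LOAD R5, [R0]: R5=M[108]=-6
after ADD R6, R5: R6=12+(-6)=6
after ADD R0, 4: R0=108+4=112
after ADD R4, 1: R4=6+1=7
CMP R4, 9  (cmp 7,9)
JNZ L2: taken
after LOAD R5, [R0]: R5=M[112]=17
after ADD R6, R5: R6=6+17=23
after ADD R0, 4: R0=112+4=116
after ADD R4, 1: R4=7+1=8
CMP R4, 9  (cmp 8,9)
JNZ L2: taken
after LOAD R5, [R0]: R5=M[116]=25
after ADD R6, R5: R6=23+25=48
after ADD R0, 4: R0=116+4=120
after ADD R4, 1: R4=8+1=9
CMP R4, 9  (cmp 9,9)
JNZ L2: not taken
halt.

48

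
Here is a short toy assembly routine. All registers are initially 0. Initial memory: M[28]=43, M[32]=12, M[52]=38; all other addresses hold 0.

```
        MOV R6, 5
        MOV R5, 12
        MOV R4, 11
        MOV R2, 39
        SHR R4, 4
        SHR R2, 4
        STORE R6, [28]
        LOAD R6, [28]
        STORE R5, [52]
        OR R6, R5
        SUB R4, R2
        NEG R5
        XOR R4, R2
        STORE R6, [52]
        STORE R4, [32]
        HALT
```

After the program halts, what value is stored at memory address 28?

after MOV R6, 5: R6=5
after MOV R5, 12: R5=12
after MOV R4, 11: R4=11
after MOV R2, 39: R2=39
after SHR R4, 4: R4=11>>4=0
after SHR R2, 4: R2=39>>4=2
STORE R6, [28] → M[28]=5
after LOAD R6, [28]: R6=M[28]=5
STORE R5, [52] → M[52]=12
after OR R6, R5: R6=5|12=13
after SUB R4, R2: R4=0-2=-2
after NEG R5: R5=-(12)=-12
after XOR R4, R2: R4=(-2)^2=-4
STORE R6, [52] → M[52]=13
STORE R4, [32] → M[32]=-4
halt.

5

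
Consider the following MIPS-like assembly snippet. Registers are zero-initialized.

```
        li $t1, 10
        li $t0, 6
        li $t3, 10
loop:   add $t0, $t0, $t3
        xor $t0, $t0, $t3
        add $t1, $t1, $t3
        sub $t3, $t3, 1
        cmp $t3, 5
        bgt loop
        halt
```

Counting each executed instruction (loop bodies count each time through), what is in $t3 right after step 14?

after li $t1, 10: $t1=10
after li $t0, 6: $t0=6
after li $t3, 10: $t3=10
after add $t0, $t0, $t3: $t0=6+10=16
after xor $t0, $t0, $t3: $t0=16^10=26
after add $t1, $t1, $t3: $t1=10+10=20
after sub $t3, $t3, 1: $t3=10-1=9
cmp $t3, 5  (cmp 9,5)
bgt loop: taken
after add $t0, $t0, $t3: $t0=26+9=35
after xor $t0, $t0, $t3: $t0=35^9=42
after add $t1, $t1, $t3: $t1=20+9=29
after sub $t3, $t3, 1: $t3=9-1=8
cmp $t3, 5  (cmp 8,5)
After step 14: $t3 = 8.

8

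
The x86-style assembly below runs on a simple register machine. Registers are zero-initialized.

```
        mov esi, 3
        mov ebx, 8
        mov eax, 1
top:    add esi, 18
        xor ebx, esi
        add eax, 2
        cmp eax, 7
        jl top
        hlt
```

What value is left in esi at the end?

57

esi=3
ebx=8
eax=1
esi=3+18=21
ebx=8^21=29
eax=1+2=3
cmp eax, 7  (cmp 3,7)
jl top: taken
esi=21+18=39
ebx=29^39=58
eax=3+2=5
cmp eax, 7  (cmp 5,7)
jl top: taken
esi=39+18=57
ebx=58^57=3
eax=5+2=7
cmp eax, 7  (cmp 7,7)
jl top: not taken
halt.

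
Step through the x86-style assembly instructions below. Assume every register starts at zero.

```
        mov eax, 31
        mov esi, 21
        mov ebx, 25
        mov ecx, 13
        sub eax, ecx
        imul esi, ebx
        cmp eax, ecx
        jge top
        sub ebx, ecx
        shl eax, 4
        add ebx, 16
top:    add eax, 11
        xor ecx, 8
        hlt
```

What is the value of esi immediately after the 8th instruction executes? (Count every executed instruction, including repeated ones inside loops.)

525

after mov eax, 31: eax=31
after mov esi, 21: esi=21
after mov ebx, 25: ebx=25
after mov ecx, 13: ecx=13
after sub eax, ecx: eax=31-13=18
after imul esi, ebx: esi=21*25=525
cmp eax, ecx  (cmp 18,13)
jge top: taken
After step 8: esi = 525.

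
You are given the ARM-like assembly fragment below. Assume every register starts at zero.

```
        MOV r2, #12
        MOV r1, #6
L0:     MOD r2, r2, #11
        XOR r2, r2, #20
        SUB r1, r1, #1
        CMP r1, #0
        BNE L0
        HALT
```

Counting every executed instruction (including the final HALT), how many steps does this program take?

r2=12
r1=6
r2=12%11=1
r2=1^20=21
r1=6-1=5
CMP r1, #0  (cmp 5,0)
BNE L0: taken
r2=21%11=10
r2=10^20=30
r1=5-1=4
CMP r1, #0  (cmp 4,0)
BNE L0: taken
r2=30%11=8
r2=8^20=28
r1=4-1=3
CMP r1, #0  (cmp 3,0)
BNE L0: taken
r2=28%11=6
r2=6^20=18
r1=3-1=2
CMP r1, #0  (cmp 2,0)
BNE L0: taken
r2=18%11=7
r2=7^20=19
r1=2-1=1
CMP r1, #0  (cmp 1,0)
BNE L0: taken
r2=19%11=8
r2=8^20=28
r1=1-1=0
CMP r1, #0  (cmp 0,0)
BNE L0: not taken
halt.
Total executed instructions: 33.

33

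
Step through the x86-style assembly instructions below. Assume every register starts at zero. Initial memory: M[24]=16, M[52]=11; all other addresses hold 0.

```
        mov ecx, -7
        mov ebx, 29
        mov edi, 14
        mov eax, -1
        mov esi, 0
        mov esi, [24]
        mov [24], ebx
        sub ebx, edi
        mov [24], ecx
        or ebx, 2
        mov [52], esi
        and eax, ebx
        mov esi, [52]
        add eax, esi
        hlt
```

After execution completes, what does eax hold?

ecx=-7
ebx=29
edi=14
eax=-1
esi=0
esi=M[24]=16
mov [24], ebx → M[24]=29
ebx=29-14=15
mov [24], ecx → M[24]=-7
ebx=15|2=15
mov [52], esi → M[52]=16
eax=(-1)&15=15
esi=M[52]=16
eax=15+16=31
halt.

31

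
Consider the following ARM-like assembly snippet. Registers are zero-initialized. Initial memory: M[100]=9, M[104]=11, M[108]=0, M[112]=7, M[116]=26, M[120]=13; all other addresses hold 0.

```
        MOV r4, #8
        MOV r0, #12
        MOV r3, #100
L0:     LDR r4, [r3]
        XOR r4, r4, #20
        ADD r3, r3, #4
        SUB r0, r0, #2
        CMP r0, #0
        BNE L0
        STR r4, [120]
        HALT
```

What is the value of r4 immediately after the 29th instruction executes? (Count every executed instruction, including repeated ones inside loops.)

14

after MOV r4, #8: r4=8
after MOV r0, #12: r0=12
after MOV r3, #100: r3=100
after LDR r4, [r3]: r4=M[100]=9
after XOR r4, r4, #20: r4=9^20=29
after ADD r3, r3, #4: r3=100+4=104
after SUB r0, r0, #2: r0=12-2=10
CMP r0, #0  (cmp 10,0)
BNE L0: taken
after LDR r4, [r3]: r4=M[104]=11
after XOR r4, r4, #20: r4=11^20=31
after ADD r3, r3, #4: r3=104+4=108
after SUB r0, r0, #2: r0=10-2=8
CMP r0, #0  (cmp 8,0)
BNE L0: taken
after LDR r4, [r3]: r4=M[108]=0
after XOR r4, r4, #20: r4=0^20=20
after ADD r3, r3, #4: r3=108+4=112
after SUB r0, r0, #2: r0=8-2=6
CMP r0, #0  (cmp 6,0)
BNE L0: taken
after LDR r4, [r3]: r4=M[112]=7
after XOR r4, r4, #20: r4=7^20=19
after ADD r3, r3, #4: r3=112+4=116
after SUB r0, r0, #2: r0=6-2=4
CMP r0, #0  (cmp 4,0)
BNE L0: taken
after LDR r4, [r3]: r4=M[116]=26
after XOR r4, r4, #20: r4=26^20=14
After step 29: r4 = 14.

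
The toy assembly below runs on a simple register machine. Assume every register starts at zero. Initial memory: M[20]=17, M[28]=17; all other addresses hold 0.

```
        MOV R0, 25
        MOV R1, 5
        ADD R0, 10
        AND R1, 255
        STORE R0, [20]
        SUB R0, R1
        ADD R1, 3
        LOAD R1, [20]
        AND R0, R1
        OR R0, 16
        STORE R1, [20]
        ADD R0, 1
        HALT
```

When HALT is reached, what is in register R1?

35

after MOV R0, 25: R0=25
after MOV R1, 5: R1=5
after ADD R0, 10: R0=25+10=35
after AND R1, 255: R1=5&255=5
STORE R0, [20] → M[20]=35
after SUB R0, R1: R0=35-5=30
after ADD R1, 3: R1=5+3=8
after LOAD R1, [20]: R1=M[20]=35
after AND R0, R1: R0=30&35=2
after OR R0, 16: R0=2|16=18
STORE R1, [20] → M[20]=35
after ADD R0, 1: R0=18+1=19
halt.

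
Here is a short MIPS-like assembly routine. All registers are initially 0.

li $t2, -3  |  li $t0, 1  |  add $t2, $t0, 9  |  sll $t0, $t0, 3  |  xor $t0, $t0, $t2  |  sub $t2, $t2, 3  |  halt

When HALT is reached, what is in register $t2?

after li $t2, -3: $t2=-3
after li $t0, 1: $t0=1
after add $t2, $t0, 9: $t2=1+9=10
after sll $t0, $t0, 3: $t0=1<<3=8
after xor $t0, $t0, $t2: $t0=8^10=2
after sub $t2, $t2, 3: $t2=10-3=7
halt.

7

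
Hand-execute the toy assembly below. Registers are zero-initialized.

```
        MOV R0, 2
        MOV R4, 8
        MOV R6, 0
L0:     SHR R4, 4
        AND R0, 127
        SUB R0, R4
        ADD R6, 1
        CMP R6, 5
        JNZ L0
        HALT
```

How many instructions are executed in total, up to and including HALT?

34

after MOV R0, 2: R0=2
after MOV R4, 8: R4=8
after MOV R6, 0: R6=0
after SHR R4, 4: R4=8>>4=0
after AND R0, 127: R0=2&127=2
after SUB R0, R4: R0=2-0=2
after ADD R6, 1: R6=0+1=1
CMP R6, 5  (cmp 1,5)
JNZ L0: taken
after SHR R4, 4: R4=0>>4=0
after AND R0, 127: R0=2&127=2
after SUB R0, R4: R0=2-0=2
after ADD R6, 1: R6=1+1=2
CMP R6, 5  (cmp 2,5)
JNZ L0: taken
after SHR R4, 4: R4=0>>4=0
after AND R0, 127: R0=2&127=2
after SUB R0, R4: R0=2-0=2
after ADD R6, 1: R6=2+1=3
CMP R6, 5  (cmp 3,5)
JNZ L0: taken
after SHR R4, 4: R4=0>>4=0
after AND R0, 127: R0=2&127=2
after SUB R0, R4: R0=2-0=2
after ADD R6, 1: R6=3+1=4
CMP R6, 5  (cmp 4,5)
JNZ L0: taken
after SHR R4, 4: R4=0>>4=0
after AND R0, 127: R0=2&127=2
after SUB R0, R4: R0=2-0=2
after ADD R6, 1: R6=4+1=5
CMP R6, 5  (cmp 5,5)
JNZ L0: not taken
halt.
Total executed instructions: 34.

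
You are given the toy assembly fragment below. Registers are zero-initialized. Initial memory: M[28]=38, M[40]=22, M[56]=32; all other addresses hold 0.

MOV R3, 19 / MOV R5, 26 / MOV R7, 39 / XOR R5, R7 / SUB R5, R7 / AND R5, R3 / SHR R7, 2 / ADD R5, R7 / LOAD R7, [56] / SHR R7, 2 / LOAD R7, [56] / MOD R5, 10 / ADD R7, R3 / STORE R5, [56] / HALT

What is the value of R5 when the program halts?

MOV R3, 19 → R3=19
MOV R5, 26 → R5=26
MOV R7, 39 → R7=39
XOR R5, R7 → R5=26^39=61
SUB R5, R7 → R5=61-39=22
AND R5, R3 → R5=22&19=18
SHR R7, 2 → R7=39>>2=9
ADD R5, R7 → R5=18+9=27
LOAD R7, [56] → R7=M[56]=32
SHR R7, 2 → R7=32>>2=8
LOAD R7, [56] → R7=M[56]=32
MOD R5, 10 → R5=27%10=7
ADD R7, R3 → R7=32+19=51
STORE R5, [56] → M[56]=7
halt.

7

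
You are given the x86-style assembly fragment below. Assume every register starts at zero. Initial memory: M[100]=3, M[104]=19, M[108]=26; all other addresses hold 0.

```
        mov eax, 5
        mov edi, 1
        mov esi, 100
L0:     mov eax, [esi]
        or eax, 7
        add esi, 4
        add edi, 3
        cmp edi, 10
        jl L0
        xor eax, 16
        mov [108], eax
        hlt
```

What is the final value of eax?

15

eax=5
edi=1
esi=100
eax=M[100]=3
eax=3|7=7
esi=100+4=104
edi=1+3=4
cmp edi, 10  (cmp 4,10)
jl L0: taken
eax=M[104]=19
eax=19|7=23
esi=104+4=108
edi=4+3=7
cmp edi, 10  (cmp 7,10)
jl L0: taken
eax=M[108]=26
eax=26|7=31
esi=108+4=112
edi=7+3=10
cmp edi, 10  (cmp 10,10)
jl L0: not taken
eax=31^16=15
mov [108], eax → M[108]=15
halt.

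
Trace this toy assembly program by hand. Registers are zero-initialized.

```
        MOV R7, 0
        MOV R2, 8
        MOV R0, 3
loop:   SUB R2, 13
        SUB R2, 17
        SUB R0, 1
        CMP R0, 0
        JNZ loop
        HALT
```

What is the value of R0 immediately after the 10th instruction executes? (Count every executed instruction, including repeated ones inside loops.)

MOV R7, 0 → R7=0
MOV R2, 8 → R2=8
MOV R0, 3 → R0=3
SUB R2, 13 → R2=8-13=-5
SUB R2, 17 → R2=(-5)-17=-22
SUB R0, 1 → R0=3-1=2
CMP R0, 0  (cmp 2,0)
JNZ loop: taken
SUB R2, 13 → R2=(-22)-13=-35
SUB R2, 17 → R2=(-35)-17=-52
After step 10: R0 = 2.

2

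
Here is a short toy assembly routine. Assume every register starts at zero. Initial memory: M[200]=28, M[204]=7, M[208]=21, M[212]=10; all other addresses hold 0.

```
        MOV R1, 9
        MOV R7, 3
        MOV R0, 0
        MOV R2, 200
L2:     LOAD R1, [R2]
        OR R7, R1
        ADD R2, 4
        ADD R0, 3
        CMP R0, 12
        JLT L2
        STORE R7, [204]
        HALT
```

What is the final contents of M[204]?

R1=9
R7=3
R0=0
R2=200
R1=M[200]=28
R7=3|28=31
R2=200+4=204
R0=0+3=3
CMP R0, 12  (cmp 3,12)
JLT L2: taken
R1=M[204]=7
R7=31|7=31
R2=204+4=208
R0=3+3=6
CMP R0, 12  (cmp 6,12)
JLT L2: taken
R1=M[208]=21
R7=31|21=31
R2=208+4=212
R0=6+3=9
CMP R0, 12  (cmp 9,12)
JLT L2: taken
R1=M[212]=10
R7=31|10=31
R2=212+4=216
R0=9+3=12
CMP R0, 12  (cmp 12,12)
JLT L2: not taken
STORE R7, [204] → M[204]=31
halt.

31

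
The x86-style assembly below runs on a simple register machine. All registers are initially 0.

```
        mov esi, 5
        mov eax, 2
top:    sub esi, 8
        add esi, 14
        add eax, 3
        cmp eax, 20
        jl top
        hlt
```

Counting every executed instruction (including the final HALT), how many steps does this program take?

esi=5
eax=2
esi=5-8=-3
esi=(-3)+14=11
eax=2+3=5
cmp eax, 20  (cmp 5,20)
jl top: taken
esi=11-8=3
esi=3+14=17
eax=5+3=8
cmp eax, 20  (cmp 8,20)
jl top: taken
esi=17-8=9
esi=9+14=23
eax=8+3=11
cmp eax, 20  (cmp 11,20)
jl top: taken
esi=23-8=15
esi=15+14=29
eax=11+3=14
cmp eax, 20  (cmp 14,20)
jl top: taken
esi=29-8=21
esi=21+14=35
eax=14+3=17
cmp eax, 20  (cmp 17,20)
jl top: taken
esi=35-8=27
esi=27+14=41
eax=17+3=20
cmp eax, 20  (cmp 20,20)
jl top: not taken
halt.
Total executed instructions: 33.

33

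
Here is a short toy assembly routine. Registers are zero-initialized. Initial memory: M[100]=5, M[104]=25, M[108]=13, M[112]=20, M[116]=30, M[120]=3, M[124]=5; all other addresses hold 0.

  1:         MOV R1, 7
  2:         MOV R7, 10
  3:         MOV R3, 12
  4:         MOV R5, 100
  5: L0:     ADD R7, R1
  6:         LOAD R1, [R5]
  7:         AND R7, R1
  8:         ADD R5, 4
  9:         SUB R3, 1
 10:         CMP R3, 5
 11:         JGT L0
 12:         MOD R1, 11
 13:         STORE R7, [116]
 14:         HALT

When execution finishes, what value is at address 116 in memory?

R1=7
R7=10
R3=12
R5=100
R7=10+7=17
R1=M[100]=5
R7=17&5=1
R5=100+4=104
R3=12-1=11
CMP R3, 5  (cmp 11,5)
JGT L0: taken
R7=1+5=6
R1=M[104]=25
R7=6&25=0
R5=104+4=108
R3=11-1=10
CMP R3, 5  (cmp 10,5)
JGT L0: taken
R7=0+25=25
R1=M[108]=13
R7=25&13=9
R5=108+4=112
R3=10-1=9
CMP R3, 5  (cmp 9,5)
JGT L0: taken
R7=9+13=22
R1=M[112]=20
R7=22&20=20
R5=112+4=116
R3=9-1=8
CMP R3, 5  (cmp 8,5)
JGT L0: taken
R7=20+20=40
R1=M[116]=30
R7=40&30=8
R5=116+4=120
R3=8-1=7
CMP R3, 5  (cmp 7,5)
JGT L0: taken
R7=8+30=38
R1=M[120]=3
R7=38&3=2
R5=120+4=124
R3=7-1=6
CMP R3, 5  (cmp 6,5)
JGT L0: taken
R7=2+3=5
R1=M[124]=5
R7=5&5=5
R5=124+4=128
R3=6-1=5
CMP R3, 5  (cmp 5,5)
JGT L0: not taken
R1=5%11=5
STORE R7, [116] → M[116]=5
halt.

5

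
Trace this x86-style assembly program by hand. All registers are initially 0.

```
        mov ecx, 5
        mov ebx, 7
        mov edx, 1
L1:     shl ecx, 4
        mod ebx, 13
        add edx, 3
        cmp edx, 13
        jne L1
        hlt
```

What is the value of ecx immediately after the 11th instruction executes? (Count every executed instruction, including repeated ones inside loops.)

1280

mov ecx, 5 → ecx=5
mov ebx, 7 → ebx=7
mov edx, 1 → edx=1
shl ecx, 4 → ecx=5<<4=80
mod ebx, 13 → ebx=7%13=7
add edx, 3 → edx=1+3=4
cmp edx, 13  (cmp 4,13)
jne L1: taken
shl ecx, 4 → ecx=80<<4=1280
mod ebx, 13 → ebx=7%13=7
add edx, 3 → edx=4+3=7
After step 11: ecx = 1280.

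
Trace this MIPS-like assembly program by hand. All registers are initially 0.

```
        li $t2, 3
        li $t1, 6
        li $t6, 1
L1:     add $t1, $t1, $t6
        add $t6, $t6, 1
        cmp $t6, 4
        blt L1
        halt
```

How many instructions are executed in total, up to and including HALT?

li $t2, 3 → $t2=3
li $t1, 6 → $t1=6
li $t6, 1 → $t6=1
add $t1, $t1, $t6 → $t1=6+1=7
add $t6, $t6, 1 → $t6=1+1=2
cmp $t6, 4  (cmp 2,4)
blt L1: taken
add $t1, $t1, $t6 → $t1=7+2=9
add $t6, $t6, 1 → $t6=2+1=3
cmp $t6, 4  (cmp 3,4)
blt L1: taken
add $t1, $t1, $t6 → $t1=9+3=12
add $t6, $t6, 1 → $t6=3+1=4
cmp $t6, 4  (cmp 4,4)
blt L1: not taken
halt.
Total executed instructions: 16.

16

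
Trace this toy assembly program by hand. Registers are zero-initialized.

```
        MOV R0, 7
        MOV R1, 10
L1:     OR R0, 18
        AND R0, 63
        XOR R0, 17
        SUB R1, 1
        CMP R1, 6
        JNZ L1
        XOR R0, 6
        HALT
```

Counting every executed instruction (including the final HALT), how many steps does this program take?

28

after MOV R0, 7: R0=7
after MOV R1, 10: R1=10
after OR R0, 18: R0=7|18=23
after AND R0, 63: R0=23&63=23
after XOR R0, 17: R0=23^17=6
after SUB R1, 1: R1=10-1=9
CMP R1, 6  (cmp 9,6)
JNZ L1: taken
after OR R0, 18: R0=6|18=22
after AND R0, 63: R0=22&63=22
after XOR R0, 17: R0=22^17=7
after SUB R1, 1: R1=9-1=8
CMP R1, 6  (cmp 8,6)
JNZ L1: taken
after OR R0, 18: R0=7|18=23
after AND R0, 63: R0=23&63=23
after XOR R0, 17: R0=23^17=6
after SUB R1, 1: R1=8-1=7
CMP R1, 6  (cmp 7,6)
JNZ L1: taken
after OR R0, 18: R0=6|18=22
after AND R0, 63: R0=22&63=22
after XOR R0, 17: R0=22^17=7
after SUB R1, 1: R1=7-1=6
CMP R1, 6  (cmp 6,6)
JNZ L1: not taken
after XOR R0, 6: R0=7^6=1
halt.
Total executed instructions: 28.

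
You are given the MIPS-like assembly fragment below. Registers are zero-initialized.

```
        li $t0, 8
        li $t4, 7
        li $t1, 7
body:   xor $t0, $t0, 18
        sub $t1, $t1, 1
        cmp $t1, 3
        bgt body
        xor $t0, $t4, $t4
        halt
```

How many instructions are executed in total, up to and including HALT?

$t0=8
$t4=7
$t1=7
$t0=8^18=26
$t1=7-1=6
cmp $t1, 3  (cmp 6,3)
bgt body: taken
$t0=26^18=8
$t1=6-1=5
cmp $t1, 3  (cmp 5,3)
bgt body: taken
$t0=8^18=26
$t1=5-1=4
cmp $t1, 3  (cmp 4,3)
bgt body: taken
$t0=26^18=8
$t1=4-1=3
cmp $t1, 3  (cmp 3,3)
bgt body: not taken
$t0=7^7=0
halt.
Total executed instructions: 21.

21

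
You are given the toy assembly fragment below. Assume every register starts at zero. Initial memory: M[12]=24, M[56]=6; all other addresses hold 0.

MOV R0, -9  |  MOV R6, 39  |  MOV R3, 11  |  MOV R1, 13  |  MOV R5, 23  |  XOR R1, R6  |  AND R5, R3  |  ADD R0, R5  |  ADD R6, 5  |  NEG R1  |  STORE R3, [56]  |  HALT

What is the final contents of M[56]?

R0=-9
R6=39
R3=11
R1=13
R5=23
R1=13^39=42
R5=23&11=3
R0=(-9)+3=-6
R6=39+5=44
R1=-(42)=-42
STORE R3, [56] → M[56]=11
halt.

11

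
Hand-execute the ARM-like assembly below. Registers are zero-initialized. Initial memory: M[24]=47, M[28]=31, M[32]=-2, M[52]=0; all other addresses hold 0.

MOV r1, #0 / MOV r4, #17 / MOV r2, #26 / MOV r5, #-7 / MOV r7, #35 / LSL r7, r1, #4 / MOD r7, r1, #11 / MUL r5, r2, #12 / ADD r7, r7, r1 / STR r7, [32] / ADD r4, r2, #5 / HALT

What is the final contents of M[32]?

after MOV r1, #0: r1=0
after MOV r4, #17: r4=17
after MOV r2, #26: r2=26
after MOV r5, #-7: r5=-7
after MOV r7, #35: r7=35
after LSL r7, r1, #4: r7=0<<4=0
after MOD r7, r1, #11: r7=0%11=0
after MUL r5, r2, #12: r5=26*12=312
after ADD r7, r7, r1: r7=0+0=0
STR r7, [32] → M[32]=0
after ADD r4, r2, #5: r4=26+5=31
halt.

0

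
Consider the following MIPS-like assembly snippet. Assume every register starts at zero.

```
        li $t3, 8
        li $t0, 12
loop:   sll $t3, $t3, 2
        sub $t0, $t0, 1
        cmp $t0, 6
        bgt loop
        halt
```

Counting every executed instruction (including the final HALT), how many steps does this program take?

27

li $t3, 8 → $t3=8
li $t0, 12 → $t0=12
sll $t3, $t3, 2 → $t3=8<<2=32
sub $t0, $t0, 1 → $t0=12-1=11
cmp $t0, 6  (cmp 11,6)
bgt loop: taken
sll $t3, $t3, 2 → $t3=32<<2=128
sub $t0, $t0, 1 → $t0=11-1=10
cmp $t0, 6  (cmp 10,6)
bgt loop: taken
sll $t3, $t3, 2 → $t3=128<<2=512
sub $t0, $t0, 1 → $t0=10-1=9
cmp $t0, 6  (cmp 9,6)
bgt loop: taken
sll $t3, $t3, 2 → $t3=512<<2=2048
sub $t0, $t0, 1 → $t0=9-1=8
cmp $t0, 6  (cmp 8,6)
bgt loop: taken
sll $t3, $t3, 2 → $t3=2048<<2=8192
sub $t0, $t0, 1 → $t0=8-1=7
cmp $t0, 6  (cmp 7,6)
bgt loop: taken
sll $t3, $t3, 2 → $t3=8192<<2=32768
sub $t0, $t0, 1 → $t0=7-1=6
cmp $t0, 6  (cmp 6,6)
bgt loop: not taken
halt.
Total executed instructions: 27.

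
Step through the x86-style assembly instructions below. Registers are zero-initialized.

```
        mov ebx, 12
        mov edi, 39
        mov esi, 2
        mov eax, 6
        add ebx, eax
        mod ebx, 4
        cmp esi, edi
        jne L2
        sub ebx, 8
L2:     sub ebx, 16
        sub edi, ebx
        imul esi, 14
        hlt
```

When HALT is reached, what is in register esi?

28

ebx=12
edi=39
esi=2
eax=6
ebx=12+6=18
ebx=18%4=2
cmp esi, edi  (cmp 2,39)
jne L2: taken
ebx=2-16=-14
edi=39-(-14)=53
esi=2*14=28
halt.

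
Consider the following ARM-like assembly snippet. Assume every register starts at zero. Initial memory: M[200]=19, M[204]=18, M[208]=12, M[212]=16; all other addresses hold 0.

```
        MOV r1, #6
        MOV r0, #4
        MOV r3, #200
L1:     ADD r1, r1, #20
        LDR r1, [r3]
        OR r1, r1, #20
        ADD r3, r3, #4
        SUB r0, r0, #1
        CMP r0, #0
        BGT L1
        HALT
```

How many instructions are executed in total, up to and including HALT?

32

r1=6
r0=4
r3=200
r1=6+20=26
r1=M[200]=19
r1=19|20=23
r3=200+4=204
r0=4-1=3
CMP r0, #0  (cmp 3,0)
BGT L1: taken
r1=23+20=43
r1=M[204]=18
r1=18|20=22
r3=204+4=208
r0=3-1=2
CMP r0, #0  (cmp 2,0)
BGT L1: taken
r1=22+20=42
r1=M[208]=12
r1=12|20=28
r3=208+4=212
r0=2-1=1
CMP r0, #0  (cmp 1,0)
BGT L1: taken
r1=28+20=48
r1=M[212]=16
r1=16|20=20
r3=212+4=216
r0=1-1=0
CMP r0, #0  (cmp 0,0)
BGT L1: not taken
halt.
Total executed instructions: 32.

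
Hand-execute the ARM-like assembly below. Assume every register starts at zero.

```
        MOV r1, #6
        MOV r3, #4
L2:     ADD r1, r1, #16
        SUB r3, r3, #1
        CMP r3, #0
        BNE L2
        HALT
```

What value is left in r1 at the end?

after MOV r1, #6: r1=6
after MOV r3, #4: r3=4
after ADD r1, r1, #16: r1=6+16=22
after SUB r3, r3, #1: r3=4-1=3
CMP r3, #0  (cmp 3,0)
BNE L2: taken
after ADD r1, r1, #16: r1=22+16=38
after SUB r3, r3, #1: r3=3-1=2
CMP r3, #0  (cmp 2,0)
BNE L2: taken
after ADD r1, r1, #16: r1=38+16=54
after SUB r3, r3, #1: r3=2-1=1
CMP r3, #0  (cmp 1,0)
BNE L2: taken
after ADD r1, r1, #16: r1=54+16=70
after SUB r3, r3, #1: r3=1-1=0
CMP r3, #0  (cmp 0,0)
BNE L2: not taken
halt.

70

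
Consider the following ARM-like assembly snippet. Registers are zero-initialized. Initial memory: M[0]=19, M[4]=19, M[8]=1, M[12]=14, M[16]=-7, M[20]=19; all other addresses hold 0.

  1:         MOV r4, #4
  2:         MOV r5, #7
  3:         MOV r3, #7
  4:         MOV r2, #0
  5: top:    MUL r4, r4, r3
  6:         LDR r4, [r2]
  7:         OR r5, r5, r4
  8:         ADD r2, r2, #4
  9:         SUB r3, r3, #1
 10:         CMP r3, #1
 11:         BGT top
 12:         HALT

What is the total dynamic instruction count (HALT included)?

47

MOV r4, #4 → r4=4
MOV r5, #7 → r5=7
MOV r3, #7 → r3=7
MOV r2, #0 → r2=0
MUL r4, r4, r3 → r4=4*7=28
LDR r4, [r2] → r4=M[0]=19
OR r5, r5, r4 → r5=7|19=23
ADD r2, r2, #4 → r2=0+4=4
SUB r3, r3, #1 → r3=7-1=6
CMP r3, #1  (cmp 6,1)
BGT top: taken
MUL r4, r4, r3 → r4=19*6=114
LDR r4, [r2] → r4=M[4]=19
OR r5, r5, r4 → r5=23|19=23
ADD r2, r2, #4 → r2=4+4=8
SUB r3, r3, #1 → r3=6-1=5
CMP r3, #1  (cmp 5,1)
BGT top: taken
MUL r4, r4, r3 → r4=19*5=95
LDR r4, [r2] → r4=M[8]=1
OR r5, r5, r4 → r5=23|1=23
ADD r2, r2, #4 → r2=8+4=12
SUB r3, r3, #1 → r3=5-1=4
CMP r3, #1  (cmp 4,1)
BGT top: taken
MUL r4, r4, r3 → r4=1*4=4
LDR r4, [r2] → r4=M[12]=14
OR r5, r5, r4 → r5=23|14=31
ADD r2, r2, #4 → r2=12+4=16
SUB r3, r3, #1 → r3=4-1=3
CMP r3, #1  (cmp 3,1)
BGT top: taken
MUL r4, r4, r3 → r4=14*3=42
LDR r4, [r2] → r4=M[16]=-7
OR r5, r5, r4 → r5=31|(-7)=-1
ADD r2, r2, #4 → r2=16+4=20
SUB r3, r3, #1 → r3=3-1=2
CMP r3, #1  (cmp 2,1)
BGT top: taken
MUL r4, r4, r3 → r4=(-7)*2=-14
LDR r4, [r2] → r4=M[20]=19
OR r5, r5, r4 → r5=(-1)|19=-1
ADD r2, r2, #4 → r2=20+4=24
SUB r3, r3, #1 → r3=2-1=1
CMP r3, #1  (cmp 1,1)
BGT top: not taken
halt.
Total executed instructions: 47.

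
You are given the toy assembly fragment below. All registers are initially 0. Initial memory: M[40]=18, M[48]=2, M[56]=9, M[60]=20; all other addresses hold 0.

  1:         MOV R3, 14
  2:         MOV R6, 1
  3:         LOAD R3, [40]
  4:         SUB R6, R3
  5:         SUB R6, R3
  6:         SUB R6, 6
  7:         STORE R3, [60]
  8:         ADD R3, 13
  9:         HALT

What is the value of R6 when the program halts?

MOV R3, 14 → R3=14
MOV R6, 1 → R6=1
LOAD R3, [40] → R3=M[40]=18
SUB R6, R3 → R6=1-18=-17
SUB R6, R3 → R6=(-17)-18=-35
SUB R6, 6 → R6=(-35)-6=-41
STORE R3, [60] → M[60]=18
ADD R3, 13 → R3=18+13=31
halt.

-41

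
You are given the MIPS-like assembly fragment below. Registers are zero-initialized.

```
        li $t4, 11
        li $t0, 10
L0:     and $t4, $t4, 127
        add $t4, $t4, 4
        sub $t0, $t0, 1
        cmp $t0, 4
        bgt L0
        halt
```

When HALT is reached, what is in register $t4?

$t4=11
$t0=10
$t4=11&127=11
$t4=11+4=15
$t0=10-1=9
cmp $t0, 4  (cmp 9,4)
bgt L0: taken
$t4=15&127=15
$t4=15+4=19
$t0=9-1=8
cmp $t0, 4  (cmp 8,4)
bgt L0: taken
$t4=19&127=19
$t4=19+4=23
$t0=8-1=7
cmp $t0, 4  (cmp 7,4)
bgt L0: taken
$t4=23&127=23
$t4=23+4=27
$t0=7-1=6
cmp $t0, 4  (cmp 6,4)
bgt L0: taken
$t4=27&127=27
$t4=27+4=31
$t0=6-1=5
cmp $t0, 4  (cmp 5,4)
bgt L0: taken
$t4=31&127=31
$t4=31+4=35
$t0=5-1=4
cmp $t0, 4  (cmp 4,4)
bgt L0: not taken
halt.

35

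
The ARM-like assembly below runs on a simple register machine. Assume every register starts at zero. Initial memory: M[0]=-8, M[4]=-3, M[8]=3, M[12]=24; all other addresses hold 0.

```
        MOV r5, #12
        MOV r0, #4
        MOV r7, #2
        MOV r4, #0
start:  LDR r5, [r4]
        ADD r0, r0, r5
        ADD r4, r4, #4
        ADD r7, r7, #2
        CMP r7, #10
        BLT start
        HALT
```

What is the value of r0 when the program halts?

20

MOV r5, #12 → r5=12
MOV r0, #4 → r0=4
MOV r7, #2 → r7=2
MOV r4, #0 → r4=0
LDR r5, [r4] → r5=M[0]=-8
ADD r0, r0, r5 → r0=4+(-8)=-4
ADD r4, r4, #4 → r4=0+4=4
ADD r7, r7, #2 → r7=2+2=4
CMP r7, #10  (cmp 4,10)
BLT start: taken
LDR r5, [r4] → r5=M[4]=-3
ADD r0, r0, r5 → r0=(-4)+(-3)=-7
ADD r4, r4, #4 → r4=4+4=8
ADD r7, r7, #2 → r7=4+2=6
CMP r7, #10  (cmp 6,10)
BLT start: taken
LDR r5, [r4] → r5=M[8]=3
ADD r0, r0, r5 → r0=(-7)+3=-4
ADD r4, r4, #4 → r4=8+4=12
ADD r7, r7, #2 → r7=6+2=8
CMP r7, #10  (cmp 8,10)
BLT start: taken
LDR r5, [r4] → r5=M[12]=24
ADD r0, r0, r5 → r0=(-4)+24=20
ADD r4, r4, #4 → r4=12+4=16
ADD r7, r7, #2 → r7=8+2=10
CMP r7, #10  (cmp 10,10)
BLT start: not taken
halt.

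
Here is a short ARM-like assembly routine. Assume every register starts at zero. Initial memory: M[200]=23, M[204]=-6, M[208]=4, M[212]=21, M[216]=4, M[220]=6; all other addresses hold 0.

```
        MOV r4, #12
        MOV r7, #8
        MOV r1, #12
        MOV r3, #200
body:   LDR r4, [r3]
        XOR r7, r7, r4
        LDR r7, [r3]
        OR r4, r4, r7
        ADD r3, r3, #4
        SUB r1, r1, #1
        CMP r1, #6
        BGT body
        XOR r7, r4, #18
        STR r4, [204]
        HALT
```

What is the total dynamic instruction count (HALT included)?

55

r4=12
r7=8
r1=12
r3=200
r4=M[200]=23
r7=8^23=31
r7=M[200]=23
r4=23|23=23
r3=200+4=204
r1=12-1=11
CMP r1, #6  (cmp 11,6)
BGT body: taken
r4=M[204]=-6
r7=23^(-6)=-19
r7=M[204]=-6
r4=(-6)|(-6)=-6
r3=204+4=208
r1=11-1=10
CMP r1, #6  (cmp 10,6)
BGT body: taken
r4=M[208]=4
r7=(-6)^4=-2
r7=M[208]=4
r4=4|4=4
r3=208+4=212
r1=10-1=9
CMP r1, #6  (cmp 9,6)
BGT body: taken
r4=M[212]=21
r7=4^21=17
r7=M[212]=21
r4=21|21=21
r3=212+4=216
r1=9-1=8
CMP r1, #6  (cmp 8,6)
BGT body: taken
r4=M[216]=4
r7=21^4=17
r7=M[216]=4
r4=4|4=4
r3=216+4=220
r1=8-1=7
CMP r1, #6  (cmp 7,6)
BGT body: taken
r4=M[220]=6
r7=4^6=2
r7=M[220]=6
r4=6|6=6
r3=220+4=224
r1=7-1=6
CMP r1, #6  (cmp 6,6)
BGT body: not taken
r7=6^18=20
STR r4, [204] → M[204]=6
halt.
Total executed instructions: 55.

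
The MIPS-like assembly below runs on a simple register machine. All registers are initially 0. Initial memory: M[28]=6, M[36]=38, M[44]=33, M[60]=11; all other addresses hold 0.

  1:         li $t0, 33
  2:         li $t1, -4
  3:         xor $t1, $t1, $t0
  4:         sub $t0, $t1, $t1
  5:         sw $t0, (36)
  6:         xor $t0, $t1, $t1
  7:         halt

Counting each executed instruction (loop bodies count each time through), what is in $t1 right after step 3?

-35

$t0=33
$t1=-4
$t1=(-4)^33=-35
After step 3: $t1 = -35.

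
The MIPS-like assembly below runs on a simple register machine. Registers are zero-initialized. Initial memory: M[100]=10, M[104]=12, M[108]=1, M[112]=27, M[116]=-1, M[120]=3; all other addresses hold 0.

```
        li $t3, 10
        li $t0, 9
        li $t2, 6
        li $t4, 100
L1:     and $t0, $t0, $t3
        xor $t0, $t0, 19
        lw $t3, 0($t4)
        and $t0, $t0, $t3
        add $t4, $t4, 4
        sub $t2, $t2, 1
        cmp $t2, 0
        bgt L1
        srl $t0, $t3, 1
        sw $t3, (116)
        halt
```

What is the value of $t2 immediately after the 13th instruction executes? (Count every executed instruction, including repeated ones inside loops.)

5

$t3=10
$t0=9
$t2=6
$t4=100
$t0=9&10=8
$t0=8^19=27
$t3=M[100]=10
$t0=27&10=10
$t4=100+4=104
$t2=6-1=5
cmp $t2, 0  (cmp 5,0)
bgt L1: taken
$t0=10&10=10
After step 13: $t2 = 5.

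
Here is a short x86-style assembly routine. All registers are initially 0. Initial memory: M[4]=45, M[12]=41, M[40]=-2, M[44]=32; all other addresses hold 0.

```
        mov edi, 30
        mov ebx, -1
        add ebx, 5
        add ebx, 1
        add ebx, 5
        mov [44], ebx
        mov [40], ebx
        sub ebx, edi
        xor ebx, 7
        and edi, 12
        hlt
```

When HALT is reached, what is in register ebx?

after mov edi, 30: edi=30
after mov ebx, -1: ebx=-1
after add ebx, 5: ebx=(-1)+5=4
after add ebx, 1: ebx=4+1=5
after add ebx, 5: ebx=5+5=10
mov [44], ebx → M[44]=10
mov [40], ebx → M[40]=10
after sub ebx, edi: ebx=10-30=-20
after xor ebx, 7: ebx=(-20)^7=-21
after and edi, 12: edi=30&12=12
halt.

-21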